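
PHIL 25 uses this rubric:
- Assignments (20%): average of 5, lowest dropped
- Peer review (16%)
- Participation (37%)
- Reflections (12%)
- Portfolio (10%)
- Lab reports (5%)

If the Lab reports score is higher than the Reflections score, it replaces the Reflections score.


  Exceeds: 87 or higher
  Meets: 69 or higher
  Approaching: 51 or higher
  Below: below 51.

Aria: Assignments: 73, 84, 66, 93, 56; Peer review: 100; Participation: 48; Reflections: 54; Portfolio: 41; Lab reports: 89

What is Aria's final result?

Assignments: drop 56 → average of remaining 4 = 316/4 = 79
Lab reports (89) > Reflections (54), so Reflections counts as 89.
Weighted total:
  Assignments 79 × 0.2 = 15.8
  Peer review 100 × 0.16 = 16
  Participation 48 × 0.37 = 17.76
  Reflections 89 × 0.12 = 10.68
  Portfolio 41 × 0.1 = 4.1
  Lab reports 89 × 0.05 = 4.45
Sum = 68.79
68.79 is ≥ 51 and < 69 → Approaching

Approaching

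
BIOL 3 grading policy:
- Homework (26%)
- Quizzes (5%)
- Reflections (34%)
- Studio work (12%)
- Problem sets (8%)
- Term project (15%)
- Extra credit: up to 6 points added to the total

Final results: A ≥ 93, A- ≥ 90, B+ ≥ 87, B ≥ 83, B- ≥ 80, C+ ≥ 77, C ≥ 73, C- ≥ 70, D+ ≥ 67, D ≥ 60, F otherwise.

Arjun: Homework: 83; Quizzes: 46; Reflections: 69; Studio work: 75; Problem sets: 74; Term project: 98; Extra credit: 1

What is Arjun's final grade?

C+

Weighted total:
  Homework 83 × 0.26 = 21.58
  Quizzes 46 × 0.05 = 2.3
  Reflections 69 × 0.34 = 23.46
  Studio work 75 × 0.12 = 9
  Problem sets 74 × 0.08 = 5.92
  Term project 98 × 0.15 = 14.7
Sum = 76.96
Extra credit: 76.96 + 1 = 77.96
77.96 is ≥ 77 and < 80 → C+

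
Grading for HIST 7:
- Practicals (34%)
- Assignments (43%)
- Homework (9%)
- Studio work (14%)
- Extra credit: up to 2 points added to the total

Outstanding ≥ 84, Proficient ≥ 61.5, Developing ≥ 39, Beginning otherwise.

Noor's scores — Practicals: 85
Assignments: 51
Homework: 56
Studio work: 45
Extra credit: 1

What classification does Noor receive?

Proficient

Weighted total:
  Practicals 85 × 0.34 = 28.9
  Assignments 51 × 0.43 = 21.93
  Homework 56 × 0.09 = 5.04
  Studio work 45 × 0.14 = 6.3
Sum = 62.17
Extra credit: 62.17 + 1 = 63.17
63.17 is ≥ 61.5 and < 84 → Proficient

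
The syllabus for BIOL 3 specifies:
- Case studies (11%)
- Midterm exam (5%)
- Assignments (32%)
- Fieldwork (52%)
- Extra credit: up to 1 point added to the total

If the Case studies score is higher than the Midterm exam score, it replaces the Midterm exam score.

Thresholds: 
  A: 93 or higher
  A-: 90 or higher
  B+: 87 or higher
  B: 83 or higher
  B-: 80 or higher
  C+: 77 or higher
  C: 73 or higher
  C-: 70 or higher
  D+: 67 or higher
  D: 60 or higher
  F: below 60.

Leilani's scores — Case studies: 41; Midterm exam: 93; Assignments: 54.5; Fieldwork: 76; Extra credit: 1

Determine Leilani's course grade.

Case studies (41) ≤ Midterm exam (93), so Midterm exam stays at 93.
Weighted total:
  Case studies 41 × 0.11 = 4.51
  Midterm exam 93 × 0.05 = 4.65
  Assignments 54.5 × 0.32 = 17.44
  Fieldwork 76 × 0.52 = 39.52
Sum = 66.12
Extra credit: 66.12 + 1 = 67.12
67.12 is ≥ 67 and < 70 → D+

D+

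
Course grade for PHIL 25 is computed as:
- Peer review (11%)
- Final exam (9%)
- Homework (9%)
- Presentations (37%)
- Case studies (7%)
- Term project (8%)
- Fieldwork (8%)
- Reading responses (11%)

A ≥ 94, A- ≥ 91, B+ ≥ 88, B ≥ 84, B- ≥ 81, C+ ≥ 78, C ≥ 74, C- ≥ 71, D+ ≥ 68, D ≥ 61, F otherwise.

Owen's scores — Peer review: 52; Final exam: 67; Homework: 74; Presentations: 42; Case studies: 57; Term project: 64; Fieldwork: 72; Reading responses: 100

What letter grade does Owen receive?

F

Weighted total:
  Peer review 52 × 0.11 = 5.72
  Final exam 67 × 0.09 = 6.03
  Homework 74 × 0.09 = 6.66
  Presentations 42 × 0.37 = 15.54
  Case studies 57 × 0.07 = 3.99
  Term project 64 × 0.08 = 5.12
  Fieldwork 72 × 0.08 = 5.76
  Reading responses 100 × 0.11 = 11
Sum = 59.82
59.82 < 61 → F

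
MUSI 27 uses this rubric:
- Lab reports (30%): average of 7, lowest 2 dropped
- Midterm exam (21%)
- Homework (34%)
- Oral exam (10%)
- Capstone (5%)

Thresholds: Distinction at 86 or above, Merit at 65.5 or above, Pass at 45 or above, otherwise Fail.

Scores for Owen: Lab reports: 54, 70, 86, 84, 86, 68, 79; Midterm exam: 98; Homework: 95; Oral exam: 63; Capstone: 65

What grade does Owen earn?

Lab reports: drop 54, 68 → average of remaining 5 = 405/5 = 81
Weighted total:
  Lab reports 81 × 0.3 = 24.3
  Midterm exam 98 × 0.21 = 20.58
  Homework 95 × 0.34 = 32.3
  Oral exam 63 × 0.1 = 6.3
  Capstone 65 × 0.05 = 3.25
Sum = 86.73
86.73 ≥ 86 → Distinction

Distinction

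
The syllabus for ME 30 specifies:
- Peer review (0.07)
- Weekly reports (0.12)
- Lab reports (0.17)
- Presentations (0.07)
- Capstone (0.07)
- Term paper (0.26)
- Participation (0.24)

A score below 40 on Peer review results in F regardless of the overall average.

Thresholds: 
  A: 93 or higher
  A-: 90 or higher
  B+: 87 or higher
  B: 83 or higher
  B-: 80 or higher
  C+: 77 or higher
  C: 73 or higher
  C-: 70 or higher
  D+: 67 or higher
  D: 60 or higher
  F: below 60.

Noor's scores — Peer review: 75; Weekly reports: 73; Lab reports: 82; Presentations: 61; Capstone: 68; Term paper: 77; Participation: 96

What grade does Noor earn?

Peer review score 75 ≥ 40: minimum met.
Weighted total:
  Peer review 75 × 0.07 = 5.25
  Weekly reports 73 × 0.12 = 8.76
  Lab reports 82 × 0.17 = 13.94
  Presentations 61 × 0.07 = 4.27
  Capstone 68 × 0.07 = 4.76
  Term paper 77 × 0.26 = 20.02
  Participation 96 × 0.24 = 23.04
Sum = 80.04
80.04 is ≥ 80 and < 83 → B-

B-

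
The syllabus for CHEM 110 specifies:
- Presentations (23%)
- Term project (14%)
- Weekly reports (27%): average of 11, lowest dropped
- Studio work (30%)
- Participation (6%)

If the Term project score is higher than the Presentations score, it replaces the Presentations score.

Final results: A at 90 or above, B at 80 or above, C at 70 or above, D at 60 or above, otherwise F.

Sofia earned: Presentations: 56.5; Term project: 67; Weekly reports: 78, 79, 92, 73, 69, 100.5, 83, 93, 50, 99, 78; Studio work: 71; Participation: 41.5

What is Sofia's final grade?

Weekly reports: drop 50 → average of remaining 10 = 844.5/10 = 84.45
Term project (67) > Presentations (56.5), so Presentations counts as 67.
Weighted total:
  Presentations 67 × 0.23 = 15.41
  Term project 67 × 0.14 = 9.38
  Weekly reports 84.45 × 0.27 = 22.8015
  Studio work 71 × 0.3 = 21.3
  Participation 41.5 × 0.06 = 2.49
Sum = 71.3815
71.3815 is ≥ 70 and < 80 → C

C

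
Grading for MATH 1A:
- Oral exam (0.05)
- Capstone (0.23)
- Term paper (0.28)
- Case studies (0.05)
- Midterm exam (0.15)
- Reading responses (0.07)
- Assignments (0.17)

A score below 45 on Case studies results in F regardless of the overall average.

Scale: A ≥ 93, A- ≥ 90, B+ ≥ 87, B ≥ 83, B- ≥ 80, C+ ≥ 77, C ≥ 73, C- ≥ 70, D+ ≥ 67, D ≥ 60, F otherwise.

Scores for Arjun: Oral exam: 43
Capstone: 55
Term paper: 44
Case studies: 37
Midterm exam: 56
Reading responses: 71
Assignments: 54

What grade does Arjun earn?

F

Case studies score 37 < 45: minimum not met.
Weighted total:
  Oral exam 43 × 0.05 = 2.15
  Capstone 55 × 0.23 = 12.65
  Term paper 44 × 0.28 = 12.32
  Case studies 37 × 0.05 = 1.85
  Midterm exam 56 × 0.15 = 8.4
  Reading responses 71 × 0.07 = 4.97
  Assignments 54 × 0.17 = 9.18
Sum = 51.52
Because the Case studies minimum was not met, the result is F.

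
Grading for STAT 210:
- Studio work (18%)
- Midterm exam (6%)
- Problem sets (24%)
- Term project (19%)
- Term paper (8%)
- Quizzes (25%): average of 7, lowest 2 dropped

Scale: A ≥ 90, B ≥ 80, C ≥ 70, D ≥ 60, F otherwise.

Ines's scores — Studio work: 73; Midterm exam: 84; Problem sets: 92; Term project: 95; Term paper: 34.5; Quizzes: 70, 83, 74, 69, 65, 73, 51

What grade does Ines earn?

C

Quizzes: drop 51, 65 → average of remaining 5 = 369/5 = 73.8
Weighted total:
  Studio work 73 × 0.18 = 13.14
  Midterm exam 84 × 0.06 = 5.04
  Problem sets 92 × 0.24 = 22.08
  Term project 95 × 0.19 = 18.05
  Term paper 34.5 × 0.08 = 2.76
  Quizzes 73.8 × 0.25 = 18.45
Sum = 79.52
79.52 is ≥ 70 and < 80 → C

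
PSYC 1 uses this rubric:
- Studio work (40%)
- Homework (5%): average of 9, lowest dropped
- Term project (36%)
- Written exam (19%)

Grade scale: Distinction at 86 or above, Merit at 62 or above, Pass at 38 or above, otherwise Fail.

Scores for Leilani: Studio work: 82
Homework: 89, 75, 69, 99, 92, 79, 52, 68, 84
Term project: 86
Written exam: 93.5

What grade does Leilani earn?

Homework: drop 52 → average of remaining 8 = 655/8 = 81.875
Weighted total:
  Studio work 82 × 0.4 = 32.8
  Homework 81.875 × 0.05 = 4.09375
  Term project 86 × 0.36 = 30.96
  Written exam 93.5 × 0.19 = 17.765
Sum = 85.61875
85.61875 is ≥ 62 and < 86 → Merit

Merit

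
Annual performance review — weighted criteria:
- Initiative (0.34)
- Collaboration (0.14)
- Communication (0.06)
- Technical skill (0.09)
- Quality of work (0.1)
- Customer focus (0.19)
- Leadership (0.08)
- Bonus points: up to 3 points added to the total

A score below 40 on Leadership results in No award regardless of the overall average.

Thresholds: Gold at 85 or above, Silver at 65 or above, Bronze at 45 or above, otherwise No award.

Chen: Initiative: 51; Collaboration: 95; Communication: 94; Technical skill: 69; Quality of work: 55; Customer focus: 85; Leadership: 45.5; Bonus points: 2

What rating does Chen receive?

Leadership score 45.5 ≥ 40: minimum met.
Weighted total:
  Initiative 51 × 0.34 = 17.34
  Collaboration 95 × 0.14 = 13.3
  Communication 94 × 0.06 = 5.64
  Technical skill 69 × 0.09 = 6.21
  Quality of work 55 × 0.1 = 5.5
  Customer focus 85 × 0.19 = 16.15
  Leadership 45.5 × 0.08 = 3.64
Sum = 67.78
Bonus points: 67.78 + 2 = 69.78
69.78 is ≥ 65 and < 85 → Silver

Silver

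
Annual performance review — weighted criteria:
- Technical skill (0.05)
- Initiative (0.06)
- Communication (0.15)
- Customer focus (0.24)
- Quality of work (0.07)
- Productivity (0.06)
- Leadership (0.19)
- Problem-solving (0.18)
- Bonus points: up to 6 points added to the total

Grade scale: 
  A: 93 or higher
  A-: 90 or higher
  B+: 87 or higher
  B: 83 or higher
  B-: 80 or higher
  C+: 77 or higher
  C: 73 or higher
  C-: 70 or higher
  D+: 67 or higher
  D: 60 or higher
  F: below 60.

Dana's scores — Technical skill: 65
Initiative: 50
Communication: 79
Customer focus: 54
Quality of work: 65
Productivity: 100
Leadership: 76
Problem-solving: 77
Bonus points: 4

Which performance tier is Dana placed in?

C

Weighted total:
  Technical skill 65 × 0.05 = 3.25
  Initiative 50 × 0.06 = 3
  Communication 79 × 0.15 = 11.85
  Customer focus 54 × 0.24 = 12.96
  Quality of work 65 × 0.07 = 4.55
  Productivity 100 × 0.06 = 6
  Leadership 76 × 0.19 = 14.44
  Problem-solving 77 × 0.18 = 13.86
Sum = 69.91
Bonus points: 69.91 + 4 = 73.91
73.91 is ≥ 73 and < 77 → C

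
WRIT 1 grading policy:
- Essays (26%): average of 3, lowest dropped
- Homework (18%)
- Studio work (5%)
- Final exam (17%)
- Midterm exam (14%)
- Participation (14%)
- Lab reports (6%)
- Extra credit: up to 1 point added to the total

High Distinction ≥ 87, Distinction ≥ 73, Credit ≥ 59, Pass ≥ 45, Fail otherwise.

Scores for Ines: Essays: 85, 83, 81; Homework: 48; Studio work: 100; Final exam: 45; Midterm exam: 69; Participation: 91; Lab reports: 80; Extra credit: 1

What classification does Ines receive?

Essays: drop 81 → average of remaining 2 = 168/2 = 84
Weighted total:
  Essays 84 × 0.26 = 21.84
  Homework 48 × 0.18 = 8.64
  Studio work 100 × 0.05 = 5
  Final exam 45 × 0.17 = 7.65
  Midterm exam 69 × 0.14 = 9.66
  Participation 91 × 0.14 = 12.74
  Lab reports 80 × 0.06 = 4.8
Sum = 70.33
Extra credit: 70.33 + 1 = 71.33
71.33 is ≥ 59 and < 73 → Credit

Credit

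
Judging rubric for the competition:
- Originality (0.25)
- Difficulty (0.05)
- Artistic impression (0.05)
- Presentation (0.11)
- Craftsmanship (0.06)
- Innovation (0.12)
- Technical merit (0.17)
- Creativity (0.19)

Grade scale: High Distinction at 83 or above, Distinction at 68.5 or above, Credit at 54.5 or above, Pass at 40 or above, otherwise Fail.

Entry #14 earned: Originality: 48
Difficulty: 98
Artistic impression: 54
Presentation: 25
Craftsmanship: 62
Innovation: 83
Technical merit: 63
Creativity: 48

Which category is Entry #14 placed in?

Credit

Weighted total:
  Originality 48 × 0.25 = 12
  Difficulty 98 × 0.05 = 4.9
  Artistic impression 54 × 0.05 = 2.7
  Presentation 25 × 0.11 = 2.75
  Craftsmanship 62 × 0.06 = 3.72
  Innovation 83 × 0.12 = 9.96
  Technical merit 63 × 0.17 = 10.71
  Creativity 48 × 0.19 = 9.12
Sum = 55.86
55.86 is ≥ 54.5 and < 68.5 → Credit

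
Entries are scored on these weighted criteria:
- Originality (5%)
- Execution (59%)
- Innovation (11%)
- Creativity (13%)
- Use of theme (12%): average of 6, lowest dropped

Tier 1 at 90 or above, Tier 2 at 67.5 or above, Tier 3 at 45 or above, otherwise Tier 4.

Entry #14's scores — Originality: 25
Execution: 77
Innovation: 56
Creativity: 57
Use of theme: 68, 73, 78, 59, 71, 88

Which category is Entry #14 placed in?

Tier 2

Use of theme: drop 59 → average of remaining 5 = 378/5 = 75.6
Weighted total:
  Originality 25 × 0.05 = 1.25
  Execution 77 × 0.59 = 45.43
  Innovation 56 × 0.11 = 6.16
  Creativity 57 × 0.13 = 7.41
  Use of theme 75.6 × 0.12 = 9.072
Sum = 69.322
69.322 is ≥ 67.5 and < 90 → Tier 2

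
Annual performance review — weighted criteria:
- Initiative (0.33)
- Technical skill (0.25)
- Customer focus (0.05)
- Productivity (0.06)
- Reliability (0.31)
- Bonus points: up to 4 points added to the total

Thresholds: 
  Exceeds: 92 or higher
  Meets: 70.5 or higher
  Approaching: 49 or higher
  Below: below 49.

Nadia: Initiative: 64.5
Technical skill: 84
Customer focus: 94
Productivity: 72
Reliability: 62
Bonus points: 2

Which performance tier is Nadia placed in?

Meets

Weighted total:
  Initiative 64.5 × 0.33 = 21.285
  Technical skill 84 × 0.25 = 21
  Customer focus 94 × 0.05 = 4.7
  Productivity 72 × 0.06 = 4.32
  Reliability 62 × 0.31 = 19.22
Sum = 70.525
Bonus points: 70.525 + 2 = 72.525
72.525 is ≥ 70.5 and < 92 → Meets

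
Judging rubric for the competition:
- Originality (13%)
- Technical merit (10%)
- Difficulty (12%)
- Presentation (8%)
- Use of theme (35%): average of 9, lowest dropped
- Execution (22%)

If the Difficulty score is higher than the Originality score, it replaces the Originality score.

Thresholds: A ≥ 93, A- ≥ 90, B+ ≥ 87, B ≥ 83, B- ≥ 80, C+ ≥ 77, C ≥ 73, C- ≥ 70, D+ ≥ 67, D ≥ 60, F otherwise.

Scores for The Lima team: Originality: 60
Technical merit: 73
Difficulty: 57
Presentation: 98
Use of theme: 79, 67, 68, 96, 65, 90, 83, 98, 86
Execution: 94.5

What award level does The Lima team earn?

Use of theme: drop 65 → average of remaining 8 = 667/8 = 83.375
Difficulty (57) ≤ Originality (60), so Originality stays at 60.
Weighted total:
  Originality 60 × 0.13 = 7.8
  Technical merit 73 × 0.1 = 7.3
  Difficulty 57 × 0.12 = 6.84
  Presentation 98 × 0.08 = 7.84
  Use of theme 83.375 × 0.35 = 29.18125
  Execution 94.5 × 0.22 = 20.79
Sum = 79.75125
79.75125 is ≥ 77 and < 80 → C+

C+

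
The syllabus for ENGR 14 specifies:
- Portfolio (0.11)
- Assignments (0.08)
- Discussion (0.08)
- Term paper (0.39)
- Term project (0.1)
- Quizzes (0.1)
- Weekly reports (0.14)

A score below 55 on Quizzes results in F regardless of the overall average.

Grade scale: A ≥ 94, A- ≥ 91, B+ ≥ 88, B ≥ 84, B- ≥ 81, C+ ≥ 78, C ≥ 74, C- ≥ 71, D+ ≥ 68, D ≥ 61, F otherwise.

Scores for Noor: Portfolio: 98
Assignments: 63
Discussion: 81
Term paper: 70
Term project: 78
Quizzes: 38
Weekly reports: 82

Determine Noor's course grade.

Quizzes score 38 < 55: minimum not met.
Weighted total:
  Portfolio 98 × 0.11 = 10.78
  Assignments 63 × 0.08 = 5.04
  Discussion 81 × 0.08 = 6.48
  Term paper 70 × 0.39 = 27.3
  Term project 78 × 0.1 = 7.8
  Quizzes 38 × 0.1 = 3.8
  Weekly reports 82 × 0.14 = 11.48
Sum = 72.68
Because the Quizzes minimum was not met, the result is F.

F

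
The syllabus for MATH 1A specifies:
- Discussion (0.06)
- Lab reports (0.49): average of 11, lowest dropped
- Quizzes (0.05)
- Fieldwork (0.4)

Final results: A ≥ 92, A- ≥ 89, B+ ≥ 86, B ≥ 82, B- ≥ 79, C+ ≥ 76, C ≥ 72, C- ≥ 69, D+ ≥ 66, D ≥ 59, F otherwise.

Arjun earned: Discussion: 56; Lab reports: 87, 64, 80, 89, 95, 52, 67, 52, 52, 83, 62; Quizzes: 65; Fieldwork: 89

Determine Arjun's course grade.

Lab reports: drop 52 → average of remaining 10 = 731/10 = 73.1
Weighted total:
  Discussion 56 × 0.06 = 3.36
  Lab reports 73.1 × 0.49 = 35.819
  Quizzes 65 × 0.05 = 3.25
  Fieldwork 89 × 0.4 = 35.6
Sum = 78.029
78.029 is ≥ 76 and < 79 → C+

C+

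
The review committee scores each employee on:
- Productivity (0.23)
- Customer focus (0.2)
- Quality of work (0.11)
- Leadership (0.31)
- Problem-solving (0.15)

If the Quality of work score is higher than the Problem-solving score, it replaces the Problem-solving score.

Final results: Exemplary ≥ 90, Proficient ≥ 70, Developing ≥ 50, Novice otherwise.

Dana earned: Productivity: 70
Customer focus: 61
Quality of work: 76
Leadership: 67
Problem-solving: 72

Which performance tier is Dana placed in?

Developing

Quality of work (76) > Problem-solving (72), so Problem-solving counts as 76.
Weighted total:
  Productivity 70 × 0.23 = 16.1
  Customer focus 61 × 0.2 = 12.2
  Quality of work 76 × 0.11 = 8.36
  Leadership 67 × 0.31 = 20.77
  Problem-solving 76 × 0.15 = 11.4
Sum = 68.83
68.83 is ≥ 50 and < 70 → Developing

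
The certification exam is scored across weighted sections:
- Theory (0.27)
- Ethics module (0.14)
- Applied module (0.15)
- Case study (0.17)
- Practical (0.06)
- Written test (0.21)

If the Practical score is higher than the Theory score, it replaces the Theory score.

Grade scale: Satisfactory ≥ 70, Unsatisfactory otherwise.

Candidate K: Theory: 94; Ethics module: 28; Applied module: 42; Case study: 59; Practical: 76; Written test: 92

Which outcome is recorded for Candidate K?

Unsatisfactory

Practical (76) ≤ Theory (94), so Theory stays at 94.
Weighted total:
  Theory 94 × 0.27 = 25.38
  Ethics module 28 × 0.14 = 3.92
  Applied module 42 × 0.15 = 6.3
  Case study 59 × 0.17 = 10.03
  Practical 76 × 0.06 = 4.56
  Written test 92 × 0.21 = 19.32
Sum = 69.51
69.51 < 70 → Unsatisfactory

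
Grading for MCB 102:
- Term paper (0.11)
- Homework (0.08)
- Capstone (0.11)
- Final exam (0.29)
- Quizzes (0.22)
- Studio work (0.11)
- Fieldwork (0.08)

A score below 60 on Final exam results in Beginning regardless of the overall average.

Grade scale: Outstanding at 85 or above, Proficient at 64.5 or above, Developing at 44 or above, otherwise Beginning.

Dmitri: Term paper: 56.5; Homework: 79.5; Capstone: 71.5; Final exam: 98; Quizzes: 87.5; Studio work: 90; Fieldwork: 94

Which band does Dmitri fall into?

Final exam score 98 ≥ 60: minimum met.
Weighted total:
  Term paper 56.5 × 0.11 = 6.215
  Homework 79.5 × 0.08 = 6.36
  Capstone 71.5 × 0.11 = 7.865
  Final exam 98 × 0.29 = 28.42
  Quizzes 87.5 × 0.22 = 19.25
  Studio work 90 × 0.11 = 9.9
  Fieldwork 94 × 0.08 = 7.52
Sum = 85.53
85.53 ≥ 85 → Outstanding

Outstanding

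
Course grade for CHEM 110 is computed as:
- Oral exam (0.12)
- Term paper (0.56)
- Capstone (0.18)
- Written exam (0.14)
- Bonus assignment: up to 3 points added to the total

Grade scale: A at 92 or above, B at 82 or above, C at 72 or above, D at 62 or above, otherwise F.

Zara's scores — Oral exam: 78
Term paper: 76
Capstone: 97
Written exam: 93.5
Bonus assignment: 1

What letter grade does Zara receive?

B

Weighted total:
  Oral exam 78 × 0.12 = 9.36
  Term paper 76 × 0.56 = 42.56
  Capstone 97 × 0.18 = 17.46
  Written exam 93.5 × 0.14 = 13.09
Sum = 82.47
Bonus assignment: 82.47 + 1 = 83.47
83.47 is ≥ 82 and < 92 → B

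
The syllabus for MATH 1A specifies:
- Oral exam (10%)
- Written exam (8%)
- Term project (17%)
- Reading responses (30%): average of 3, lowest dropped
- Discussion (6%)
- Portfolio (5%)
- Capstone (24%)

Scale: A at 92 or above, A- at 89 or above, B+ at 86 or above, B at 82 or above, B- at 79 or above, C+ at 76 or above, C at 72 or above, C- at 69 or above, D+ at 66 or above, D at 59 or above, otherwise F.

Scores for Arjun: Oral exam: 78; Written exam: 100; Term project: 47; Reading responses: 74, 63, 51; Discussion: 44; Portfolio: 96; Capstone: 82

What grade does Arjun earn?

C-

Reading responses: drop 51 → average of remaining 2 = 137/2 = 68.5
Weighted total:
  Oral exam 78 × 0.1 = 7.8
  Written exam 100 × 0.08 = 8
  Term project 47 × 0.17 = 7.99
  Reading responses 68.5 × 0.3 = 20.55
  Discussion 44 × 0.06 = 2.64
  Portfolio 96 × 0.05 = 4.8
  Capstone 82 × 0.24 = 19.68
Sum = 71.46
71.46 is ≥ 69 and < 72 → C-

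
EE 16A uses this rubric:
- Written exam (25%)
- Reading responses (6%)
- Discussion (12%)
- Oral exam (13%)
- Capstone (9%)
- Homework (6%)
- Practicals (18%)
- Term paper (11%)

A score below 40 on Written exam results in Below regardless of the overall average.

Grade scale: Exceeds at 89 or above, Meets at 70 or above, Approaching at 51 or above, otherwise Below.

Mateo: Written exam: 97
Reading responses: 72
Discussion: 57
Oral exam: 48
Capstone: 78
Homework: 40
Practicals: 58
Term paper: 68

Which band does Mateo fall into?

Approaching

Written exam score 97 ≥ 40: minimum met.
Weighted total:
  Written exam 97 × 0.25 = 24.25
  Reading responses 72 × 0.06 = 4.32
  Discussion 57 × 0.12 = 6.84
  Oral exam 48 × 0.13 = 6.24
  Capstone 78 × 0.09 = 7.02
  Homework 40 × 0.06 = 2.4
  Practicals 58 × 0.18 = 10.44
  Term paper 68 × 0.11 = 7.48
Sum = 68.99
68.99 is ≥ 51 and < 70 → Approaching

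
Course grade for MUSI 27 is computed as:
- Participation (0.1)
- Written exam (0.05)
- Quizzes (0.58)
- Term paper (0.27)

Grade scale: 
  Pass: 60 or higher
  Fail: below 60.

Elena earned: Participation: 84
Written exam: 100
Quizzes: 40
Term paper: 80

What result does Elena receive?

Weighted total:
  Participation 84 × 0.1 = 8.4
  Written exam 100 × 0.05 = 5
  Quizzes 40 × 0.58 = 23.2
  Term paper 80 × 0.27 = 21.6
Sum = 58.2
58.2 < 60 → Fail

Fail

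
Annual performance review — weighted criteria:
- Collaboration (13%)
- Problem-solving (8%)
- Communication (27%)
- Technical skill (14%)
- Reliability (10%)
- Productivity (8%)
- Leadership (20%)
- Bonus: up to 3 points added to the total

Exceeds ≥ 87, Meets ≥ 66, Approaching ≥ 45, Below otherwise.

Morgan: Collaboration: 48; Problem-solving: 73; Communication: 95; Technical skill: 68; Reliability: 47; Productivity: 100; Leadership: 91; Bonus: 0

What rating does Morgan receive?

Meets

Weighted total:
  Collaboration 48 × 0.13 = 6.24
  Problem-solving 73 × 0.08 = 5.84
  Communication 95 × 0.27 = 25.65
  Technical skill 68 × 0.14 = 9.52
  Reliability 47 × 0.1 = 4.7
  Productivity 100 × 0.08 = 8
  Leadership 91 × 0.2 = 18.2
Sum = 78.15
Bonus: 78.15 + 0 = 78.15
78.15 is ≥ 66 and < 87 → Meets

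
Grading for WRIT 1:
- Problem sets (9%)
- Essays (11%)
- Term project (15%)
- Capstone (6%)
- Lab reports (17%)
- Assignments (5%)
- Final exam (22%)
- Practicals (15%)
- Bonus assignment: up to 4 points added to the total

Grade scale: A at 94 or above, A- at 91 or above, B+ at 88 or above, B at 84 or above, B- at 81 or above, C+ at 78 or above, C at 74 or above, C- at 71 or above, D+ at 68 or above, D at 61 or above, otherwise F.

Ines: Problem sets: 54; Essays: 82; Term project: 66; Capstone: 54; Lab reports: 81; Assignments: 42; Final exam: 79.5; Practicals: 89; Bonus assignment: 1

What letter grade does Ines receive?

C

Weighted total:
  Problem sets 54 × 0.09 = 4.86
  Essays 82 × 0.11 = 9.02
  Term project 66 × 0.15 = 9.9
  Capstone 54 × 0.06 = 3.24
  Lab reports 81 × 0.17 = 13.77
  Assignments 42 × 0.05 = 2.1
  Final exam 79.5 × 0.22 = 17.49
  Practicals 89 × 0.15 = 13.35
Sum = 73.73
Bonus assignment: 73.73 + 1 = 74.73
74.73 is ≥ 74 and < 78 → C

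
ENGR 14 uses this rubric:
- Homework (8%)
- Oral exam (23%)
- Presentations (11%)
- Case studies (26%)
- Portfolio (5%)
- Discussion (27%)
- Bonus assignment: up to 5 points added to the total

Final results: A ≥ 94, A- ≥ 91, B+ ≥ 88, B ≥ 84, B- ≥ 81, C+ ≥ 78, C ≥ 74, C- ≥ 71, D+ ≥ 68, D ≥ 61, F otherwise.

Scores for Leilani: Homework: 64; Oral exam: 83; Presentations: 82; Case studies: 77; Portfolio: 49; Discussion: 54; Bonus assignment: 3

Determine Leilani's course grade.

C-

Weighted total:
  Homework 64 × 0.08 = 5.12
  Oral exam 83 × 0.23 = 19.09
  Presentations 82 × 0.11 = 9.02
  Case studies 77 × 0.26 = 20.02
  Portfolio 49 × 0.05 = 2.45
  Discussion 54 × 0.27 = 14.58
Sum = 70.28
Bonus assignment: 70.28 + 3 = 73.28
73.28 is ≥ 71 and < 74 → C-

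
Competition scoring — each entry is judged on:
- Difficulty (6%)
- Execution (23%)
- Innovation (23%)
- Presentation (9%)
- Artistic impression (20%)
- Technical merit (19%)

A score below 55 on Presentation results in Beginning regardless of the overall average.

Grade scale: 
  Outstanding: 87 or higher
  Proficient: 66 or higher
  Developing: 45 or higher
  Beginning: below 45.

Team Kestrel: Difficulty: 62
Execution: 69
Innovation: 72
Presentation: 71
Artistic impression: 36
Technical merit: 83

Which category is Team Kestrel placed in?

Developing

Presentation score 71 ≥ 55: minimum met.
Weighted total:
  Difficulty 62 × 0.06 = 3.72
  Execution 69 × 0.23 = 15.87
  Innovation 72 × 0.23 = 16.56
  Presentation 71 × 0.09 = 6.39
  Artistic impression 36 × 0.2 = 7.2
  Technical merit 83 × 0.19 = 15.77
Sum = 65.51
65.51 is ≥ 45 and < 66 → Developing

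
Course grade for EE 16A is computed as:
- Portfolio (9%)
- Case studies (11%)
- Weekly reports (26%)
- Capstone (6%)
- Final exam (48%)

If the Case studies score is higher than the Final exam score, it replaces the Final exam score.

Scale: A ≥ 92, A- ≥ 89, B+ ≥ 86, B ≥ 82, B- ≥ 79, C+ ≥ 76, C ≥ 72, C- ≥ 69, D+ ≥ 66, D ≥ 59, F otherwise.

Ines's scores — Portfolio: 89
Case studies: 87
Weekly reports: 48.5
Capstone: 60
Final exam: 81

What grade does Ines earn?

Case studies (87) > Final exam (81), so Final exam counts as 87.
Weighted total:
  Portfolio 89 × 0.09 = 8.01
  Case studies 87 × 0.11 = 9.57
  Weekly reports 48.5 × 0.26 = 12.61
  Capstone 60 × 0.06 = 3.6
  Final exam 87 × 0.48 = 41.76
Sum = 75.55
75.55 is ≥ 72 and < 76 → C

C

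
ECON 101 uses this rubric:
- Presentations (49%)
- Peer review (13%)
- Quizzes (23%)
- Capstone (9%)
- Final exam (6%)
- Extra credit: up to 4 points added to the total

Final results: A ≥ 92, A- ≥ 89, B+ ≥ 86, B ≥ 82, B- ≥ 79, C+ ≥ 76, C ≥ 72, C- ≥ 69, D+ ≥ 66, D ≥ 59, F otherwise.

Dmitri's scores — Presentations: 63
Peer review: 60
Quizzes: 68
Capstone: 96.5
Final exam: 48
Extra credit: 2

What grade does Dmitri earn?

Weighted total:
  Presentations 63 × 0.49 = 30.87
  Peer review 60 × 0.13 = 7.8
  Quizzes 68 × 0.23 = 15.64
  Capstone 96.5 × 0.09 = 8.685
  Final exam 48 × 0.06 = 2.88
Sum = 65.875
Extra credit: 65.875 + 2 = 67.875
67.875 is ≥ 66 and < 69 → D+

D+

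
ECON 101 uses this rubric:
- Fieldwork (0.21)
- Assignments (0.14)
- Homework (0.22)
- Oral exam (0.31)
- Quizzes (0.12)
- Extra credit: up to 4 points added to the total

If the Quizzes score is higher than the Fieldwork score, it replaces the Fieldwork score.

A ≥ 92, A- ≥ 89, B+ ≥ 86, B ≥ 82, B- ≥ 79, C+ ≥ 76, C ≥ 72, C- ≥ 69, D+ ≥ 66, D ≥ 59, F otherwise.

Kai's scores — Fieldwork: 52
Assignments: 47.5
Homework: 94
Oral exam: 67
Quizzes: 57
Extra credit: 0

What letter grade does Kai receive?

Quizzes (57) > Fieldwork (52), so Fieldwork counts as 57.
Weighted total:
  Fieldwork 57 × 0.21 = 11.97
  Assignments 47.5 × 0.14 = 6.65
  Homework 94 × 0.22 = 20.68
  Oral exam 67 × 0.31 = 20.77
  Quizzes 57 × 0.12 = 6.84
Sum = 66.91
Extra credit: 66.91 + 0 = 66.91
66.91 is ≥ 66 and < 69 → D+

D+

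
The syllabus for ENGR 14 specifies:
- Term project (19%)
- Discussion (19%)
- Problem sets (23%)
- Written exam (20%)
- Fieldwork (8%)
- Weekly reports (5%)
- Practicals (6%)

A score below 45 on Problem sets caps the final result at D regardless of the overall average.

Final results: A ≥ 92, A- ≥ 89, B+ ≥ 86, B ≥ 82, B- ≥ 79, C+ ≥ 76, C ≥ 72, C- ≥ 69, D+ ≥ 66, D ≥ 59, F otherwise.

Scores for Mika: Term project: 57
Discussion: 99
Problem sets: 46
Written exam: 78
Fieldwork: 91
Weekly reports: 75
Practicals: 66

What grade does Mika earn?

C-

Problem sets score 46 ≥ 45: minimum met.
Weighted total:
  Term project 57 × 0.19 = 10.83
  Discussion 99 × 0.19 = 18.81
  Problem sets 46 × 0.23 = 10.58
  Written exam 78 × 0.2 = 15.6
  Fieldwork 91 × 0.08 = 7.28
  Weekly reports 75 × 0.05 = 3.75
  Practicals 66 × 0.06 = 3.96
Sum = 70.81
70.81 is ≥ 69 and < 72 → C-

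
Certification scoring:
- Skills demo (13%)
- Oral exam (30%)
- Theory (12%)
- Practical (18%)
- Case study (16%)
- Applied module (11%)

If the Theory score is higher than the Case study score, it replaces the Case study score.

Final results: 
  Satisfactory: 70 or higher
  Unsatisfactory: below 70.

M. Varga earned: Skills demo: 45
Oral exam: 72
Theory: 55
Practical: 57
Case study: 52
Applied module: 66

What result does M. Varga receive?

Theory (55) > Case study (52), so Case study counts as 55.
Weighted total:
  Skills demo 45 × 0.13 = 5.85
  Oral exam 72 × 0.3 = 21.6
  Theory 55 × 0.12 = 6.6
  Practical 57 × 0.18 = 10.26
  Case study 55 × 0.16 = 8.8
  Applied module 66 × 0.11 = 7.26
Sum = 60.37
60.37 < 70 → Unsatisfactory

Unsatisfactory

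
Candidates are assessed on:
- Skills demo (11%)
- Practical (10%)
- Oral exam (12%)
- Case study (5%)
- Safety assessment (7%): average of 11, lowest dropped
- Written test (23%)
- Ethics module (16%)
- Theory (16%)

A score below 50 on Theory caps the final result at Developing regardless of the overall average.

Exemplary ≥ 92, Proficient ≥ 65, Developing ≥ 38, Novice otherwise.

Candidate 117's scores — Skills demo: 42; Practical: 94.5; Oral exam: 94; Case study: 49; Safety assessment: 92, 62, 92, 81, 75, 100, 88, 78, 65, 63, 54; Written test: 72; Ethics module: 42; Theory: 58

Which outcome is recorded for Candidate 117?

Safety assessment: drop 54 → average of remaining 10 = 796/10 = 79.6
Theory score 58 ≥ 50: minimum met.
Weighted total:
  Skills demo 42 × 0.11 = 4.62
  Practical 94.5 × 0.1 = 9.45
  Oral exam 94 × 0.12 = 11.28
  Case study 49 × 0.05 = 2.45
  Safety assessment 79.6 × 0.07 = 5.572
  Written test 72 × 0.23 = 16.56
  Ethics module 42 × 0.16 = 6.72
  Theory 58 × 0.16 = 9.28
Sum = 65.932
65.932 is ≥ 65 and < 92 → Proficient

Proficient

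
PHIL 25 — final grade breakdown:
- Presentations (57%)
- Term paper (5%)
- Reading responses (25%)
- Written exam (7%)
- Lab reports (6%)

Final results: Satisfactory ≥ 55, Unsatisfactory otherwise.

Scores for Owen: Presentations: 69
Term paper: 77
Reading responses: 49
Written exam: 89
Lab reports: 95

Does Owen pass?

Satisfactory

Weighted total:
  Presentations 69 × 0.57 = 39.33
  Term paper 77 × 0.05 = 3.85
  Reading responses 49 × 0.25 = 12.25
  Written exam 89 × 0.07 = 6.23
  Lab reports 95 × 0.06 = 5.7
Sum = 67.36
67.36 ≥ 55 → Satisfactory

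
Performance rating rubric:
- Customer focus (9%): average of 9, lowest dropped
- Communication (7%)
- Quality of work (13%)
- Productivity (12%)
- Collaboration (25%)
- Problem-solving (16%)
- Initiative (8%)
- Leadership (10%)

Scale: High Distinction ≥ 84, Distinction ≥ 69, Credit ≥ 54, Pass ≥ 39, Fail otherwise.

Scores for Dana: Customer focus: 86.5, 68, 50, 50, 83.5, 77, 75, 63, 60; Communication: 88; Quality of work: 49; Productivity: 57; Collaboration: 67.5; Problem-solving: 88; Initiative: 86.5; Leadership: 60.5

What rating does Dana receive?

Distinction

Customer focus: drop 50 → average of remaining 8 = 563/8 = 70.375
Weighted total:
  Customer focus 70.375 × 0.09 = 6.33375
  Communication 88 × 0.07 = 6.16
  Quality of work 49 × 0.13 = 6.37
  Productivity 57 × 0.12 = 6.84
  Collaboration 67.5 × 0.25 = 16.875
  Problem-solving 88 × 0.16 = 14.08
  Initiative 86.5 × 0.08 = 6.92
  Leadership 60.5 × 0.1 = 6.05
Sum = 69.62875
69.62875 is ≥ 69 and < 84 → Distinction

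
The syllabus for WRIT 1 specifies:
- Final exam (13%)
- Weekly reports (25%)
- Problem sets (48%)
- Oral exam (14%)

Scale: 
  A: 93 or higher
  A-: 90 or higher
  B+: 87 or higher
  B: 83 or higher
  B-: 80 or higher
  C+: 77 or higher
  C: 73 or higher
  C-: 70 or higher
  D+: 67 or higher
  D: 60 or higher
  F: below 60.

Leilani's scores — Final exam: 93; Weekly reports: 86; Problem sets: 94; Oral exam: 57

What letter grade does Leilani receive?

B

Weighted total:
  Final exam 93 × 0.13 = 12.09
  Weekly reports 86 × 0.25 = 21.5
  Problem sets 94 × 0.48 = 45.12
  Oral exam 57 × 0.14 = 7.98
Sum = 86.69
86.69 is ≥ 83 and < 87 → B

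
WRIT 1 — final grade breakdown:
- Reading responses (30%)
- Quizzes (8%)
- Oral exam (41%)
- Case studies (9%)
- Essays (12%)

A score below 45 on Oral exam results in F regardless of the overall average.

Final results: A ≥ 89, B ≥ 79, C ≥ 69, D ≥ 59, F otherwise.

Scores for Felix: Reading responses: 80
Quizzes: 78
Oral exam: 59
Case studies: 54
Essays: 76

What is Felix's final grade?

D

Oral exam score 59 ≥ 45: minimum met.
Weighted total:
  Reading responses 80 × 0.3 = 24
  Quizzes 78 × 0.08 = 6.24
  Oral exam 59 × 0.41 = 24.19
  Case studies 54 × 0.09 = 4.86
  Essays 76 × 0.12 = 9.12
Sum = 68.41
68.41 is ≥ 59 and < 69 → D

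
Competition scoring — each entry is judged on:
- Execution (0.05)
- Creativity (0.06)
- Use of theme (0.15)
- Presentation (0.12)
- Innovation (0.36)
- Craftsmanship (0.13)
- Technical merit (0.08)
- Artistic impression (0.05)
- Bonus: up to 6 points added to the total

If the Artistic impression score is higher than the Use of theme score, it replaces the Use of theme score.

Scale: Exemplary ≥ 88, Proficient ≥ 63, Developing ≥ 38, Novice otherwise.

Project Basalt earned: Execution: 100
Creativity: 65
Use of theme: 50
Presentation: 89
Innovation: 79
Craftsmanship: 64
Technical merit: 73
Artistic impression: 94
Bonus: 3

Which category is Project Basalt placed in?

Artistic impression (94) > Use of theme (50), so Use of theme counts as 94.
Weighted total:
  Execution 100 × 0.05 = 5
  Creativity 65 × 0.06 = 3.9
  Use of theme 94 × 0.15 = 14.1
  Presentation 89 × 0.12 = 10.68
  Innovation 79 × 0.36 = 28.44
  Craftsmanship 64 × 0.13 = 8.32
  Technical merit 73 × 0.08 = 5.84
  Artistic impression 94 × 0.05 = 4.7
Sum = 80.98
Bonus: 80.98 + 3 = 83.98
83.98 is ≥ 63 and < 88 → Proficient

Proficient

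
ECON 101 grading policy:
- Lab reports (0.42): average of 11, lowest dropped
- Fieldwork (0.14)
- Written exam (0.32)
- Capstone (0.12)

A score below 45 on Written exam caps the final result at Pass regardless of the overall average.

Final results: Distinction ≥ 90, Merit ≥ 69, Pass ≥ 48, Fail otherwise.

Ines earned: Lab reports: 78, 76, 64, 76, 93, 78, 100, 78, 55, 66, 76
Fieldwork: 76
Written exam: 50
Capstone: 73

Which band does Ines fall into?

Lab reports: drop 55 → average of remaining 10 = 785/10 = 78.5
Written exam score 50 ≥ 45: minimum met.
Weighted total:
  Lab reports 78.5 × 0.42 = 32.97
  Fieldwork 76 × 0.14 = 10.64
  Written exam 50 × 0.32 = 16
  Capstone 73 × 0.12 = 8.76
Sum = 68.37
68.37 is ≥ 48 and < 69 → Pass

Pass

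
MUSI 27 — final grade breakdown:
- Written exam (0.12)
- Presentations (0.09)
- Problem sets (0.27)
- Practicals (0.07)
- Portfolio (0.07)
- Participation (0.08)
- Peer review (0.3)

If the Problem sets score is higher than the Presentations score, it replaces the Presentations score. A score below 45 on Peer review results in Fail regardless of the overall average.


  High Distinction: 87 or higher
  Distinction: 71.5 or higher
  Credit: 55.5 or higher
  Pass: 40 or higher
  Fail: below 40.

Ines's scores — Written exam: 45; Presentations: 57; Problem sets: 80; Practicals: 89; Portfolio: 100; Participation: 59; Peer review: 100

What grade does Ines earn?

Problem sets (80) > Presentations (57), so Presentations counts as 80.
Peer review score 100 ≥ 45: minimum met.
Weighted total:
  Written exam 45 × 0.12 = 5.4
  Presentations 80 × 0.09 = 7.2
  Problem sets 80 × 0.27 = 21.6
  Practicals 89 × 0.07 = 6.23
  Portfolio 100 × 0.07 = 7
  Participation 59 × 0.08 = 4.72
  Peer review 100 × 0.3 = 30
Sum = 82.15
82.15 is ≥ 71.5 and < 87 → Distinction

Distinction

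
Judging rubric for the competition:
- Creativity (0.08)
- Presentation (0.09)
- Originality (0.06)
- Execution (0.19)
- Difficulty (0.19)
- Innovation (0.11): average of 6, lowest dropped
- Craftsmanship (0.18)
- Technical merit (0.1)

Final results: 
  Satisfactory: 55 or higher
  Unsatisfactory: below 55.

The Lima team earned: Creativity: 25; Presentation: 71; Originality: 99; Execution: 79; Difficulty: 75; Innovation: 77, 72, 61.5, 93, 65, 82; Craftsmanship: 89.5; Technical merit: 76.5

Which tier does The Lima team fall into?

Satisfactory

Innovation: drop 61.5 → average of remaining 5 = 389/5 = 77.8
Weighted total:
  Creativity 25 × 0.08 = 2
  Presentation 71 × 0.09 = 6.39
  Originality 99 × 0.06 = 5.94
  Execution 79 × 0.19 = 15.01
  Difficulty 75 × 0.19 = 14.25
  Innovation 77.8 × 0.11 = 8.558
  Craftsmanship 89.5 × 0.18 = 16.11
  Technical merit 76.5 × 0.1 = 7.65
Sum = 75.908
75.908 ≥ 55 → Satisfactory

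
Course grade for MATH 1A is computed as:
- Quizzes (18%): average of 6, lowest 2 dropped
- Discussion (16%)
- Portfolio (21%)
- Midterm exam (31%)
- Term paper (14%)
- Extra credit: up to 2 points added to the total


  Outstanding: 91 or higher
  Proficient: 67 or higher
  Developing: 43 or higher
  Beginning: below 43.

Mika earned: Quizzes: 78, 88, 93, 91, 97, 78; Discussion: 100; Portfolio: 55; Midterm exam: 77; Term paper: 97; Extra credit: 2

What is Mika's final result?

Proficient

Quizzes: drop 78, 78 → average of remaining 4 = 369/4 = 92.25
Weighted total:
  Quizzes 92.25 × 0.18 = 16.605
  Discussion 100 × 0.16 = 16
  Portfolio 55 × 0.21 = 11.55
  Midterm exam 77 × 0.31 = 23.87
  Term paper 97 × 0.14 = 13.58
Sum = 81.605
Extra credit: 81.605 + 2 = 83.605
83.605 is ≥ 67 and < 91 → Proficient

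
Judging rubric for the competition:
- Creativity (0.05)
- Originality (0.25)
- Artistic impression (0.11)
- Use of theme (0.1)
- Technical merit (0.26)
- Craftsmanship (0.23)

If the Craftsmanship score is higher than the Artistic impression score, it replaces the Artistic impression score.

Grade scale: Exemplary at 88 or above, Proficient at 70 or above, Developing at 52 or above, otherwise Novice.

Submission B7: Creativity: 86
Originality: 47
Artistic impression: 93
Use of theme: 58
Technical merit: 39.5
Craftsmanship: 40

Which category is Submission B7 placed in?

Novice

Craftsmanship (40) ≤ Artistic impression (93), so Artistic impression stays at 93.
Weighted total:
  Creativity 86 × 0.05 = 4.3
  Originality 47 × 0.25 = 11.75
  Artistic impression 93 × 0.11 = 10.23
  Use of theme 58 × 0.1 = 5.8
  Technical merit 39.5 × 0.26 = 10.27
  Craftsmanship 40 × 0.23 = 9.2
Sum = 51.55
51.55 < 52 → Novice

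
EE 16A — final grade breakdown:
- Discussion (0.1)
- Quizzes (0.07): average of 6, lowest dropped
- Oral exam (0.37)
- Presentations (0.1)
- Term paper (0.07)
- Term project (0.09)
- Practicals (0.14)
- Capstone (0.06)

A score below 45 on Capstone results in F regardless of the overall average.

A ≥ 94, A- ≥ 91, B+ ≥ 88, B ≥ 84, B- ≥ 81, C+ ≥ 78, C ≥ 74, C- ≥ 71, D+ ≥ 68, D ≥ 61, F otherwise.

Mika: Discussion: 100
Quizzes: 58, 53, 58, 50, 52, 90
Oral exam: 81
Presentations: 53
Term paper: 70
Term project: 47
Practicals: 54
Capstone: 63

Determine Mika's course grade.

D+

Quizzes: drop 50 → average of remaining 5 = 311/5 = 62.2
Capstone score 63 ≥ 45: minimum met.
Weighted total:
  Discussion 100 × 0.1 = 10
  Quizzes 62.2 × 0.07 = 4.354
  Oral exam 81 × 0.37 = 29.97
  Presentations 53 × 0.1 = 5.3
  Term paper 70 × 0.07 = 4.9
  Term project 47 × 0.09 = 4.23
  Practicals 54 × 0.14 = 7.56
  Capstone 63 × 0.06 = 3.78
Sum = 70.094
70.094 is ≥ 68 and < 71 → D+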